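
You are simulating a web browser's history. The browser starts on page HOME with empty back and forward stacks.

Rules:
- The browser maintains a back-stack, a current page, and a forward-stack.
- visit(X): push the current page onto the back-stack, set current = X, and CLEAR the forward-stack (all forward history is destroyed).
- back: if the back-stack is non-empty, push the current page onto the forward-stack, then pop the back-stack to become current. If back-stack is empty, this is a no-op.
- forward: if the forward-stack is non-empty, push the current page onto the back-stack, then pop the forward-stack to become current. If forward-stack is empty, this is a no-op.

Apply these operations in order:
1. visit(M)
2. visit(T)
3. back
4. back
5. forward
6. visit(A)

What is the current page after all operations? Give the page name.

Answer: A

Derivation:
After 1 (visit(M)): cur=M back=1 fwd=0
After 2 (visit(T)): cur=T back=2 fwd=0
After 3 (back): cur=M back=1 fwd=1
After 4 (back): cur=HOME back=0 fwd=2
After 5 (forward): cur=M back=1 fwd=1
After 6 (visit(A)): cur=A back=2 fwd=0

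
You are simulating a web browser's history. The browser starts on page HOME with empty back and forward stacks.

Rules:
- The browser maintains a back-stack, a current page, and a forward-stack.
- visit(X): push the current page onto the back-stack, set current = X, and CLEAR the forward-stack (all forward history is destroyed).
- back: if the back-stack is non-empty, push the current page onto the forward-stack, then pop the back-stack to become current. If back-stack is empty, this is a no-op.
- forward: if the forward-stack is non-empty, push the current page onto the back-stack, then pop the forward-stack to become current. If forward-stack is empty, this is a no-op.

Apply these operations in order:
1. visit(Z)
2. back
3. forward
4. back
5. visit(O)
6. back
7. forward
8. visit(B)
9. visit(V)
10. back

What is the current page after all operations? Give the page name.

After 1 (visit(Z)): cur=Z back=1 fwd=0
After 2 (back): cur=HOME back=0 fwd=1
After 3 (forward): cur=Z back=1 fwd=0
After 4 (back): cur=HOME back=0 fwd=1
After 5 (visit(O)): cur=O back=1 fwd=0
After 6 (back): cur=HOME back=0 fwd=1
After 7 (forward): cur=O back=1 fwd=0
After 8 (visit(B)): cur=B back=2 fwd=0
After 9 (visit(V)): cur=V back=3 fwd=0
After 10 (back): cur=B back=2 fwd=1

Answer: B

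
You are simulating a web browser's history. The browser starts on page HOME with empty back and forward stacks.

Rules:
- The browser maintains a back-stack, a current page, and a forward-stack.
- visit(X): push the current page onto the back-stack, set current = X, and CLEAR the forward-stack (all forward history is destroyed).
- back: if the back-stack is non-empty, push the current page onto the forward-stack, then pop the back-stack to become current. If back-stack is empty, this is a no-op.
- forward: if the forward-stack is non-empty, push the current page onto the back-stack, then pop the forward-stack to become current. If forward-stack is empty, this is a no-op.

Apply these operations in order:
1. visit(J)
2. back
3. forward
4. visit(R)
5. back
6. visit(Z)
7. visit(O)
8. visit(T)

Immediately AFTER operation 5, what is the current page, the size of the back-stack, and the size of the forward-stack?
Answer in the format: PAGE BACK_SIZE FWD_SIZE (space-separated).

After 1 (visit(J)): cur=J back=1 fwd=0
After 2 (back): cur=HOME back=0 fwd=1
After 3 (forward): cur=J back=1 fwd=0
After 4 (visit(R)): cur=R back=2 fwd=0
After 5 (back): cur=J back=1 fwd=1

J 1 1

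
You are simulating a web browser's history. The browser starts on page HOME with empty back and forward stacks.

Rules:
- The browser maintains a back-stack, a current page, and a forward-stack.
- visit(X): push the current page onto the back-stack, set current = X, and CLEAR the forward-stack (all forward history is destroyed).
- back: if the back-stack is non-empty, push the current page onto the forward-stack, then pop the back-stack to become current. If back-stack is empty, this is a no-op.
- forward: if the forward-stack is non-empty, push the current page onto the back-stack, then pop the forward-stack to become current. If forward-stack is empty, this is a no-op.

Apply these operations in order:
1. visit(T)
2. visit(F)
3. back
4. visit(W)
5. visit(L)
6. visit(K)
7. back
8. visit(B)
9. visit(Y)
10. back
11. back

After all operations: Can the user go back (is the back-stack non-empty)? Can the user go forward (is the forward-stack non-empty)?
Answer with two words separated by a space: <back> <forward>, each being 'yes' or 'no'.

Answer: yes yes

Derivation:
After 1 (visit(T)): cur=T back=1 fwd=0
After 2 (visit(F)): cur=F back=2 fwd=0
After 3 (back): cur=T back=1 fwd=1
After 4 (visit(W)): cur=W back=2 fwd=0
After 5 (visit(L)): cur=L back=3 fwd=0
After 6 (visit(K)): cur=K back=4 fwd=0
After 7 (back): cur=L back=3 fwd=1
After 8 (visit(B)): cur=B back=4 fwd=0
After 9 (visit(Y)): cur=Y back=5 fwd=0
After 10 (back): cur=B back=4 fwd=1
After 11 (back): cur=L back=3 fwd=2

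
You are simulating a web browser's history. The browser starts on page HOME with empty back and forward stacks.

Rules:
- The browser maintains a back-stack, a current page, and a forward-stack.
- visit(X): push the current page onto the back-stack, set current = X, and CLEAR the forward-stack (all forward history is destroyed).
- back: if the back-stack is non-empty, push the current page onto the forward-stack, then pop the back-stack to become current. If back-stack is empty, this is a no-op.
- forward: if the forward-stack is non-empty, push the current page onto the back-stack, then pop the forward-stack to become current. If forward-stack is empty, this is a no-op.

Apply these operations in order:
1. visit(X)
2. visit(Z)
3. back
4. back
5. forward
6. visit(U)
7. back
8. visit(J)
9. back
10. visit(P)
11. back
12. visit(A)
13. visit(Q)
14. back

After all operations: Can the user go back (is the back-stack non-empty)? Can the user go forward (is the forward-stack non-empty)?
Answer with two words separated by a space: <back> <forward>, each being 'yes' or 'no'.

Answer: yes yes

Derivation:
After 1 (visit(X)): cur=X back=1 fwd=0
After 2 (visit(Z)): cur=Z back=2 fwd=0
After 3 (back): cur=X back=1 fwd=1
After 4 (back): cur=HOME back=0 fwd=2
After 5 (forward): cur=X back=1 fwd=1
After 6 (visit(U)): cur=U back=2 fwd=0
After 7 (back): cur=X back=1 fwd=1
After 8 (visit(J)): cur=J back=2 fwd=0
After 9 (back): cur=X back=1 fwd=1
After 10 (visit(P)): cur=P back=2 fwd=0
After 11 (back): cur=X back=1 fwd=1
After 12 (visit(A)): cur=A back=2 fwd=0
After 13 (visit(Q)): cur=Q back=3 fwd=0
After 14 (back): cur=A back=2 fwd=1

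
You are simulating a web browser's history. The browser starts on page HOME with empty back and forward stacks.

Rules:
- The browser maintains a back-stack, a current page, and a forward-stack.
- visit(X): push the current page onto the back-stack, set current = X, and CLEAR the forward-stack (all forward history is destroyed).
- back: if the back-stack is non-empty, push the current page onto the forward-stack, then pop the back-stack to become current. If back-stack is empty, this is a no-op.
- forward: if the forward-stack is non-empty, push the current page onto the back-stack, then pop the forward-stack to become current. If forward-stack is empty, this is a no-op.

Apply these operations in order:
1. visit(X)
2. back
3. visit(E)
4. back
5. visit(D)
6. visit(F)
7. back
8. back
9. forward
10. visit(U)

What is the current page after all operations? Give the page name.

Answer: U

Derivation:
After 1 (visit(X)): cur=X back=1 fwd=0
After 2 (back): cur=HOME back=0 fwd=1
After 3 (visit(E)): cur=E back=1 fwd=0
After 4 (back): cur=HOME back=0 fwd=1
After 5 (visit(D)): cur=D back=1 fwd=0
After 6 (visit(F)): cur=F back=2 fwd=0
After 7 (back): cur=D back=1 fwd=1
After 8 (back): cur=HOME back=0 fwd=2
After 9 (forward): cur=D back=1 fwd=1
After 10 (visit(U)): cur=U back=2 fwd=0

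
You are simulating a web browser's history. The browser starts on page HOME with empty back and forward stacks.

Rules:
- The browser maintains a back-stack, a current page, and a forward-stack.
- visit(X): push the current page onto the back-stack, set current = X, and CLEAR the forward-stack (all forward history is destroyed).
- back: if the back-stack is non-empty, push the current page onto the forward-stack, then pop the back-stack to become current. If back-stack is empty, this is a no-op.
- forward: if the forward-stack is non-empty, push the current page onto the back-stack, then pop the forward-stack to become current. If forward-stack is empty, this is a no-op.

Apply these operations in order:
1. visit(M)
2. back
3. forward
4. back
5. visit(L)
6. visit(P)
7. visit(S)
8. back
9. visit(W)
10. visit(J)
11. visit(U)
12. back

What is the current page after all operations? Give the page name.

Answer: J

Derivation:
After 1 (visit(M)): cur=M back=1 fwd=0
After 2 (back): cur=HOME back=0 fwd=1
After 3 (forward): cur=M back=1 fwd=0
After 4 (back): cur=HOME back=0 fwd=1
After 5 (visit(L)): cur=L back=1 fwd=0
After 6 (visit(P)): cur=P back=2 fwd=0
After 7 (visit(S)): cur=S back=3 fwd=0
After 8 (back): cur=P back=2 fwd=1
After 9 (visit(W)): cur=W back=3 fwd=0
After 10 (visit(J)): cur=J back=4 fwd=0
After 11 (visit(U)): cur=U back=5 fwd=0
After 12 (back): cur=J back=4 fwd=1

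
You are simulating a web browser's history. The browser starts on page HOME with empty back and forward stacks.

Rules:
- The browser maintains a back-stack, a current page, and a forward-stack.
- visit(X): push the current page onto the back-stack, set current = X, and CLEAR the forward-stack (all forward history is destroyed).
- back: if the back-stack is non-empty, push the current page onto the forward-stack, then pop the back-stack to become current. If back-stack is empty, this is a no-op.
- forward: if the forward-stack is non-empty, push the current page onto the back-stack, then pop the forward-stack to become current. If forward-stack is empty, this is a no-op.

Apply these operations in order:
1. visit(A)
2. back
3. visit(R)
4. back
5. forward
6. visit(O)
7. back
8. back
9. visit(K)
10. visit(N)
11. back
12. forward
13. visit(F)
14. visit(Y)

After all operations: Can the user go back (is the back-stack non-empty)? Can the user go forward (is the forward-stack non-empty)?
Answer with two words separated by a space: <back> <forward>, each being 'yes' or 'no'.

After 1 (visit(A)): cur=A back=1 fwd=0
After 2 (back): cur=HOME back=0 fwd=1
After 3 (visit(R)): cur=R back=1 fwd=0
After 4 (back): cur=HOME back=0 fwd=1
After 5 (forward): cur=R back=1 fwd=0
After 6 (visit(O)): cur=O back=2 fwd=0
After 7 (back): cur=R back=1 fwd=1
After 8 (back): cur=HOME back=0 fwd=2
After 9 (visit(K)): cur=K back=1 fwd=0
After 10 (visit(N)): cur=N back=2 fwd=0
After 11 (back): cur=K back=1 fwd=1
After 12 (forward): cur=N back=2 fwd=0
After 13 (visit(F)): cur=F back=3 fwd=0
After 14 (visit(Y)): cur=Y back=4 fwd=0

Answer: yes no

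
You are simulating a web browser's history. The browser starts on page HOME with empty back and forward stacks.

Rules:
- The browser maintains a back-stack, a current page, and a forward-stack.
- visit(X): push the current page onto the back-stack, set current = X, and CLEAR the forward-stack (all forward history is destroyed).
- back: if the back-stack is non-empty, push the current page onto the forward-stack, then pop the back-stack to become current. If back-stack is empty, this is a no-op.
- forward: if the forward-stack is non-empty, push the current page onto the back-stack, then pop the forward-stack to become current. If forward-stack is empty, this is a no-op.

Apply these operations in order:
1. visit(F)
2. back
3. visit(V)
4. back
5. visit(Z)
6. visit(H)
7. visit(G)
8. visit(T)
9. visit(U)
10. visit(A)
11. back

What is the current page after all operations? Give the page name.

Answer: U

Derivation:
After 1 (visit(F)): cur=F back=1 fwd=0
After 2 (back): cur=HOME back=0 fwd=1
After 3 (visit(V)): cur=V back=1 fwd=0
After 4 (back): cur=HOME back=0 fwd=1
After 5 (visit(Z)): cur=Z back=1 fwd=0
After 6 (visit(H)): cur=H back=2 fwd=0
After 7 (visit(G)): cur=G back=3 fwd=0
After 8 (visit(T)): cur=T back=4 fwd=0
After 9 (visit(U)): cur=U back=5 fwd=0
After 10 (visit(A)): cur=A back=6 fwd=0
After 11 (back): cur=U back=5 fwd=1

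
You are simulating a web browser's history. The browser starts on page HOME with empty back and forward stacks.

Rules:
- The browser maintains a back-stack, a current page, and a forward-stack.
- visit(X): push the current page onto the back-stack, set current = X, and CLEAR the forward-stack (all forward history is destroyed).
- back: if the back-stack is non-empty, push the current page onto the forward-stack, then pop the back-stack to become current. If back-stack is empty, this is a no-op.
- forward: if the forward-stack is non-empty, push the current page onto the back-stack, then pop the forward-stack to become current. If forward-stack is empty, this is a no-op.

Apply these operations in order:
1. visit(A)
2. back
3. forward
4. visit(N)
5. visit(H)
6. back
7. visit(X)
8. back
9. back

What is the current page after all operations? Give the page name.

Answer: A

Derivation:
After 1 (visit(A)): cur=A back=1 fwd=0
After 2 (back): cur=HOME back=0 fwd=1
After 3 (forward): cur=A back=1 fwd=0
After 4 (visit(N)): cur=N back=2 fwd=0
After 5 (visit(H)): cur=H back=3 fwd=0
After 6 (back): cur=N back=2 fwd=1
After 7 (visit(X)): cur=X back=3 fwd=0
After 8 (back): cur=N back=2 fwd=1
After 9 (back): cur=A back=1 fwd=2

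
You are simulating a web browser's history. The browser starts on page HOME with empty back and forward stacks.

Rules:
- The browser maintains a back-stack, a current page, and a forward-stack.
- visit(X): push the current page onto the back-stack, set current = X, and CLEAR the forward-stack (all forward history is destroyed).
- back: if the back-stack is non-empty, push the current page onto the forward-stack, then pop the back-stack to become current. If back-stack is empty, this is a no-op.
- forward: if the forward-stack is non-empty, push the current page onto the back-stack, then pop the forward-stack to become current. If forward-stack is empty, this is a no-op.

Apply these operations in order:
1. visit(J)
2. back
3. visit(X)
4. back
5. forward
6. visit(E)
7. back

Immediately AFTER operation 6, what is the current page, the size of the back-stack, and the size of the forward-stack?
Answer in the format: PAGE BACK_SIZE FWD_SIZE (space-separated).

After 1 (visit(J)): cur=J back=1 fwd=0
After 2 (back): cur=HOME back=0 fwd=1
After 3 (visit(X)): cur=X back=1 fwd=0
After 4 (back): cur=HOME back=0 fwd=1
After 5 (forward): cur=X back=1 fwd=0
After 6 (visit(E)): cur=E back=2 fwd=0

E 2 0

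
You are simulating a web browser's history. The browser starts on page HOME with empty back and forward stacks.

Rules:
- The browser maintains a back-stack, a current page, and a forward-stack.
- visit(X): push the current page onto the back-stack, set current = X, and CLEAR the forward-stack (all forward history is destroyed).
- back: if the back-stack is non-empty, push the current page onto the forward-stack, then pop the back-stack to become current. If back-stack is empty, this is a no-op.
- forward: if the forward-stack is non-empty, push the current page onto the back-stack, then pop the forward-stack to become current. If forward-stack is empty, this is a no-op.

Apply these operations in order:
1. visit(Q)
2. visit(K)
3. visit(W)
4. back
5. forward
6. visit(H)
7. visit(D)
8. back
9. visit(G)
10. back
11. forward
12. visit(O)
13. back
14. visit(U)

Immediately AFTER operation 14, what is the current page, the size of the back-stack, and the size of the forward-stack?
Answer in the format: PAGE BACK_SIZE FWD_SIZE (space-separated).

After 1 (visit(Q)): cur=Q back=1 fwd=0
After 2 (visit(K)): cur=K back=2 fwd=0
After 3 (visit(W)): cur=W back=3 fwd=0
After 4 (back): cur=K back=2 fwd=1
After 5 (forward): cur=W back=3 fwd=0
After 6 (visit(H)): cur=H back=4 fwd=0
After 7 (visit(D)): cur=D back=5 fwd=0
After 8 (back): cur=H back=4 fwd=1
After 9 (visit(G)): cur=G back=5 fwd=0
After 10 (back): cur=H back=4 fwd=1
After 11 (forward): cur=G back=5 fwd=0
After 12 (visit(O)): cur=O back=6 fwd=0
After 13 (back): cur=G back=5 fwd=1
After 14 (visit(U)): cur=U back=6 fwd=0

U 6 0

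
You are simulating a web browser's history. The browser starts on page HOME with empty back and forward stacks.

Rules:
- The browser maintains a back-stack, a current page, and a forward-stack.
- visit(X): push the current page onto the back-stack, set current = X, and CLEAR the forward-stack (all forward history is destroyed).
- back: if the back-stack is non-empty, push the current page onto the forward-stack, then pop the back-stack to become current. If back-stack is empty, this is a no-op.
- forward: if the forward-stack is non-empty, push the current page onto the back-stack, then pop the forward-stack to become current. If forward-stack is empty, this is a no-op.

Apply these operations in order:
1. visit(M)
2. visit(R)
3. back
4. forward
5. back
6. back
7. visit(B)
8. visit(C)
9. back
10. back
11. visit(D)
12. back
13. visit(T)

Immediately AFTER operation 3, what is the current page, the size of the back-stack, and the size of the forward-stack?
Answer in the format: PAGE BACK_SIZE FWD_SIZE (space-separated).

After 1 (visit(M)): cur=M back=1 fwd=0
After 2 (visit(R)): cur=R back=2 fwd=0
After 3 (back): cur=M back=1 fwd=1

M 1 1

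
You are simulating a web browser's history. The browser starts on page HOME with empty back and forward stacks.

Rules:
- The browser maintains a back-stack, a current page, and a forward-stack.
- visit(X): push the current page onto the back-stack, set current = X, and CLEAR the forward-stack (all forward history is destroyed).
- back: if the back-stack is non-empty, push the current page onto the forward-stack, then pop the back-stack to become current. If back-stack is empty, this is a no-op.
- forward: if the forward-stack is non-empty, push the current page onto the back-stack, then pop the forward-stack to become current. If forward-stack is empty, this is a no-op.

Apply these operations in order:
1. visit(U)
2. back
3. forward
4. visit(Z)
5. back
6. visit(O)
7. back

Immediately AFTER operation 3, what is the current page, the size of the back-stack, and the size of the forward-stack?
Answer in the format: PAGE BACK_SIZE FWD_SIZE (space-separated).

After 1 (visit(U)): cur=U back=1 fwd=0
After 2 (back): cur=HOME back=0 fwd=1
After 3 (forward): cur=U back=1 fwd=0

U 1 0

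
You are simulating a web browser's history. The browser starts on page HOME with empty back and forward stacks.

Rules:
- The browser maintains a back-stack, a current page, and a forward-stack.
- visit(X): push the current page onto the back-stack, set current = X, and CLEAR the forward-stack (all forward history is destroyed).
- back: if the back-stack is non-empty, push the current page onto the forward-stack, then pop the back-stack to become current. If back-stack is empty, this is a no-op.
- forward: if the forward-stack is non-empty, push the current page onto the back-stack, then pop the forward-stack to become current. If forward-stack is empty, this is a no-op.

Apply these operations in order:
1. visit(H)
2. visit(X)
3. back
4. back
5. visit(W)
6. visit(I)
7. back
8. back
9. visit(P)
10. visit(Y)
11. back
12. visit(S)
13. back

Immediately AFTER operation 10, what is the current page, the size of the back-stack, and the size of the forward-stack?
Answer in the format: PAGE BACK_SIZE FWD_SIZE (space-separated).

After 1 (visit(H)): cur=H back=1 fwd=0
After 2 (visit(X)): cur=X back=2 fwd=0
After 3 (back): cur=H back=1 fwd=1
After 4 (back): cur=HOME back=0 fwd=2
After 5 (visit(W)): cur=W back=1 fwd=0
After 6 (visit(I)): cur=I back=2 fwd=0
After 7 (back): cur=W back=1 fwd=1
After 8 (back): cur=HOME back=0 fwd=2
After 9 (visit(P)): cur=P back=1 fwd=0
After 10 (visit(Y)): cur=Y back=2 fwd=0

Y 2 0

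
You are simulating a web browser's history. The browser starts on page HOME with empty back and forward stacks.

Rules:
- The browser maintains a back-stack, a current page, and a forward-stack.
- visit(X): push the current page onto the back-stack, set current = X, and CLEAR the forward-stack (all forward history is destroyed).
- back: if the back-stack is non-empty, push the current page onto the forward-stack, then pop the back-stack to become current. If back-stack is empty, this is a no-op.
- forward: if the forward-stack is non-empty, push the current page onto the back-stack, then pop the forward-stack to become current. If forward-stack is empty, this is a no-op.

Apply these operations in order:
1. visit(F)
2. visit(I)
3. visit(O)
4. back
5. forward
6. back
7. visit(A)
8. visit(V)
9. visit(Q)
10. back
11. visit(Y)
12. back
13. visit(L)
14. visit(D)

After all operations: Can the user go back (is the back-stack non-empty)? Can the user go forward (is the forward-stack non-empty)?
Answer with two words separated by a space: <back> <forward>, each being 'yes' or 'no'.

After 1 (visit(F)): cur=F back=1 fwd=0
After 2 (visit(I)): cur=I back=2 fwd=0
After 3 (visit(O)): cur=O back=3 fwd=0
After 4 (back): cur=I back=2 fwd=1
After 5 (forward): cur=O back=3 fwd=0
After 6 (back): cur=I back=2 fwd=1
After 7 (visit(A)): cur=A back=3 fwd=0
After 8 (visit(V)): cur=V back=4 fwd=0
After 9 (visit(Q)): cur=Q back=5 fwd=0
After 10 (back): cur=V back=4 fwd=1
After 11 (visit(Y)): cur=Y back=5 fwd=0
After 12 (back): cur=V back=4 fwd=1
After 13 (visit(L)): cur=L back=5 fwd=0
After 14 (visit(D)): cur=D back=6 fwd=0

Answer: yes no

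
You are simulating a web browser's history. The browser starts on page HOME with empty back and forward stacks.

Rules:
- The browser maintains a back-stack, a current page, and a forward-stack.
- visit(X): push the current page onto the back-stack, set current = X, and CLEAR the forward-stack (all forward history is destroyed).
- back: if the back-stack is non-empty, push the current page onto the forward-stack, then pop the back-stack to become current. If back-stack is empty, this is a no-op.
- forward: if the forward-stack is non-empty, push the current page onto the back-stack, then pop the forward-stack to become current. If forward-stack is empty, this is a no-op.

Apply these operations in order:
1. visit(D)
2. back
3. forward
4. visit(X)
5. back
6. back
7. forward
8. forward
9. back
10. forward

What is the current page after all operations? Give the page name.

Answer: X

Derivation:
After 1 (visit(D)): cur=D back=1 fwd=0
After 2 (back): cur=HOME back=0 fwd=1
After 3 (forward): cur=D back=1 fwd=0
After 4 (visit(X)): cur=X back=2 fwd=0
After 5 (back): cur=D back=1 fwd=1
After 6 (back): cur=HOME back=0 fwd=2
After 7 (forward): cur=D back=1 fwd=1
After 8 (forward): cur=X back=2 fwd=0
After 9 (back): cur=D back=1 fwd=1
After 10 (forward): cur=X back=2 fwd=0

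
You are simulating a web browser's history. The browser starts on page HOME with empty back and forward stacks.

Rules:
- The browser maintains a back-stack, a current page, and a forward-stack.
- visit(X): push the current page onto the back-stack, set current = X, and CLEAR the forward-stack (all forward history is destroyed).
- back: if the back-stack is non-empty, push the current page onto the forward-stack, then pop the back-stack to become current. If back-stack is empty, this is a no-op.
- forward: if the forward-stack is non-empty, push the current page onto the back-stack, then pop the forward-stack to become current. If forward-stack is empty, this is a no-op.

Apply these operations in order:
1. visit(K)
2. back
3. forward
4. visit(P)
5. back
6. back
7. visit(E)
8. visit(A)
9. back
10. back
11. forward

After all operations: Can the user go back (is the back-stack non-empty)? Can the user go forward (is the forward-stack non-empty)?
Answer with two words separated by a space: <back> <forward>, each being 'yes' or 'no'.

After 1 (visit(K)): cur=K back=1 fwd=0
After 2 (back): cur=HOME back=0 fwd=1
After 3 (forward): cur=K back=1 fwd=0
After 4 (visit(P)): cur=P back=2 fwd=0
After 5 (back): cur=K back=1 fwd=1
After 6 (back): cur=HOME back=0 fwd=2
After 7 (visit(E)): cur=E back=1 fwd=0
After 8 (visit(A)): cur=A back=2 fwd=0
After 9 (back): cur=E back=1 fwd=1
After 10 (back): cur=HOME back=0 fwd=2
After 11 (forward): cur=E back=1 fwd=1

Answer: yes yes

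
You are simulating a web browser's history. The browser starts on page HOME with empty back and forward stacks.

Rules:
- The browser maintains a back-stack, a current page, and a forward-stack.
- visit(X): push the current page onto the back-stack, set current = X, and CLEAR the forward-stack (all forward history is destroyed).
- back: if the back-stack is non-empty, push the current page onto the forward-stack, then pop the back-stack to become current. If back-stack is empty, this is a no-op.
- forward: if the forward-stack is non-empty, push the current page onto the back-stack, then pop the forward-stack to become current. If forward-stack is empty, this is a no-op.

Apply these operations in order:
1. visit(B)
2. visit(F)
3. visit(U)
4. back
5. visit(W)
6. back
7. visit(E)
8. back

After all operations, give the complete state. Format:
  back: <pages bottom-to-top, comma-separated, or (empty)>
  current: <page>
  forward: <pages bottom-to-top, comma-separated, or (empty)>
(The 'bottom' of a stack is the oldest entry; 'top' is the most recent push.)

After 1 (visit(B)): cur=B back=1 fwd=0
After 2 (visit(F)): cur=F back=2 fwd=0
After 3 (visit(U)): cur=U back=3 fwd=0
After 4 (back): cur=F back=2 fwd=1
After 5 (visit(W)): cur=W back=3 fwd=0
After 6 (back): cur=F back=2 fwd=1
After 7 (visit(E)): cur=E back=3 fwd=0
After 8 (back): cur=F back=2 fwd=1

Answer: back: HOME,B
current: F
forward: E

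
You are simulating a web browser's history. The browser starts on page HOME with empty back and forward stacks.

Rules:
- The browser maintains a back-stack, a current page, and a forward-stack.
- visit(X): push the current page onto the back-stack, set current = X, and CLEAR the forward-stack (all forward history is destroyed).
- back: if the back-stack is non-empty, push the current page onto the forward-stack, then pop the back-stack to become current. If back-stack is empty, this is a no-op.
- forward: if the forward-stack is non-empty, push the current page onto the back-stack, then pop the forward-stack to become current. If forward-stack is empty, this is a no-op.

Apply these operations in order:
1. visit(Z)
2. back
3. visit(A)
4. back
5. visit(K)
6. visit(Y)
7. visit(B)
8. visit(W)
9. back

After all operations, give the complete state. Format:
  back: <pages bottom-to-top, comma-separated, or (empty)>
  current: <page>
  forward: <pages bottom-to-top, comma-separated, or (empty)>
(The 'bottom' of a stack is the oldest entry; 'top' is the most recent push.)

After 1 (visit(Z)): cur=Z back=1 fwd=0
After 2 (back): cur=HOME back=0 fwd=1
After 3 (visit(A)): cur=A back=1 fwd=0
After 4 (back): cur=HOME back=0 fwd=1
After 5 (visit(K)): cur=K back=1 fwd=0
After 6 (visit(Y)): cur=Y back=2 fwd=0
After 7 (visit(B)): cur=B back=3 fwd=0
After 8 (visit(W)): cur=W back=4 fwd=0
After 9 (back): cur=B back=3 fwd=1

Answer: back: HOME,K,Y
current: B
forward: W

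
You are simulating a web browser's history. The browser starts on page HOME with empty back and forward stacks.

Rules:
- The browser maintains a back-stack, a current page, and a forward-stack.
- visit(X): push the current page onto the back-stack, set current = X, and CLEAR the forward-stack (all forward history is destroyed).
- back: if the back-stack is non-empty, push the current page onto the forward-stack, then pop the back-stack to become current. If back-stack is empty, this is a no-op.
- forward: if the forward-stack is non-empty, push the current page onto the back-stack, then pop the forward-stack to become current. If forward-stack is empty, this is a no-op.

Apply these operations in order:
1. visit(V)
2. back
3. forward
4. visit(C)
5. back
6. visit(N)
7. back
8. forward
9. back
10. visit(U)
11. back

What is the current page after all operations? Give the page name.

After 1 (visit(V)): cur=V back=1 fwd=0
After 2 (back): cur=HOME back=0 fwd=1
After 3 (forward): cur=V back=1 fwd=0
After 4 (visit(C)): cur=C back=2 fwd=0
After 5 (back): cur=V back=1 fwd=1
After 6 (visit(N)): cur=N back=2 fwd=0
After 7 (back): cur=V back=1 fwd=1
After 8 (forward): cur=N back=2 fwd=0
After 9 (back): cur=V back=1 fwd=1
After 10 (visit(U)): cur=U back=2 fwd=0
After 11 (back): cur=V back=1 fwd=1

Answer: V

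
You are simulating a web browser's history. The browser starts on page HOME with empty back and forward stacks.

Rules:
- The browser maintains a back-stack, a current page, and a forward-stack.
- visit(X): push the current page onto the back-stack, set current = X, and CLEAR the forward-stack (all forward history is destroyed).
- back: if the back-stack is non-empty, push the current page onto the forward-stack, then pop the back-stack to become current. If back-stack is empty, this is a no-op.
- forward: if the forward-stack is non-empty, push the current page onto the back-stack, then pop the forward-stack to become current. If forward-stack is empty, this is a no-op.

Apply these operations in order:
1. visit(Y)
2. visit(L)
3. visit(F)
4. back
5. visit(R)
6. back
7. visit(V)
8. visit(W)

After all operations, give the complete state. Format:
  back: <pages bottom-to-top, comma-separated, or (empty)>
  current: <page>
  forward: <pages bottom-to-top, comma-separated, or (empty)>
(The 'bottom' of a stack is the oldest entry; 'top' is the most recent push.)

Answer: back: HOME,Y,L,V
current: W
forward: (empty)

Derivation:
After 1 (visit(Y)): cur=Y back=1 fwd=0
After 2 (visit(L)): cur=L back=2 fwd=0
After 3 (visit(F)): cur=F back=3 fwd=0
After 4 (back): cur=L back=2 fwd=1
After 5 (visit(R)): cur=R back=3 fwd=0
After 6 (back): cur=L back=2 fwd=1
After 7 (visit(V)): cur=V back=3 fwd=0
After 8 (visit(W)): cur=W back=4 fwd=0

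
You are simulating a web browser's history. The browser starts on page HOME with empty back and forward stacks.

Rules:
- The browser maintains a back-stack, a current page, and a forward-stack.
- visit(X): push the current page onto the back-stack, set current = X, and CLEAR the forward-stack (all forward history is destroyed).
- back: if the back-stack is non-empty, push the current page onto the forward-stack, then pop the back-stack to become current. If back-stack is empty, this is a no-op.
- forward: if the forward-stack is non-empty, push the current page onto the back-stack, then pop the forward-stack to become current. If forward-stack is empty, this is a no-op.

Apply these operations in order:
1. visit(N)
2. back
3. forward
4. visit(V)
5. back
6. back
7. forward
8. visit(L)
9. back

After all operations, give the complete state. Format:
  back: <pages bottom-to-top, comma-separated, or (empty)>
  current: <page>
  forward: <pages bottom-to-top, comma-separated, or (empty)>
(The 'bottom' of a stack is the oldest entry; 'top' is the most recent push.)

After 1 (visit(N)): cur=N back=1 fwd=0
After 2 (back): cur=HOME back=0 fwd=1
After 3 (forward): cur=N back=1 fwd=0
After 4 (visit(V)): cur=V back=2 fwd=0
After 5 (back): cur=N back=1 fwd=1
After 6 (back): cur=HOME back=0 fwd=2
After 7 (forward): cur=N back=1 fwd=1
After 8 (visit(L)): cur=L back=2 fwd=0
After 9 (back): cur=N back=1 fwd=1

Answer: back: HOME
current: N
forward: L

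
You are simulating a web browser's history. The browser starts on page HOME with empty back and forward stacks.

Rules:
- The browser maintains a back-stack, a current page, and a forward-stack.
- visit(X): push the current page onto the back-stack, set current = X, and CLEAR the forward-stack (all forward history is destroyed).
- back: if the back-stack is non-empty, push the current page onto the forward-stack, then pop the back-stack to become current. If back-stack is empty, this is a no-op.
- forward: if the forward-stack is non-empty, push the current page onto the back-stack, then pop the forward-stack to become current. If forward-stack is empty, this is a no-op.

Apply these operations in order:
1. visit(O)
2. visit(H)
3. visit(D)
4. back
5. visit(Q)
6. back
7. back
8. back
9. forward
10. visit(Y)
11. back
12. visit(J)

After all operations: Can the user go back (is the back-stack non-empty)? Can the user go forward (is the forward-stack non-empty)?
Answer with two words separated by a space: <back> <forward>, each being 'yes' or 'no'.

Answer: yes no

Derivation:
After 1 (visit(O)): cur=O back=1 fwd=0
After 2 (visit(H)): cur=H back=2 fwd=0
After 3 (visit(D)): cur=D back=3 fwd=0
After 4 (back): cur=H back=2 fwd=1
After 5 (visit(Q)): cur=Q back=3 fwd=0
After 6 (back): cur=H back=2 fwd=1
After 7 (back): cur=O back=1 fwd=2
After 8 (back): cur=HOME back=0 fwd=3
After 9 (forward): cur=O back=1 fwd=2
After 10 (visit(Y)): cur=Y back=2 fwd=0
After 11 (back): cur=O back=1 fwd=1
After 12 (visit(J)): cur=J back=2 fwd=0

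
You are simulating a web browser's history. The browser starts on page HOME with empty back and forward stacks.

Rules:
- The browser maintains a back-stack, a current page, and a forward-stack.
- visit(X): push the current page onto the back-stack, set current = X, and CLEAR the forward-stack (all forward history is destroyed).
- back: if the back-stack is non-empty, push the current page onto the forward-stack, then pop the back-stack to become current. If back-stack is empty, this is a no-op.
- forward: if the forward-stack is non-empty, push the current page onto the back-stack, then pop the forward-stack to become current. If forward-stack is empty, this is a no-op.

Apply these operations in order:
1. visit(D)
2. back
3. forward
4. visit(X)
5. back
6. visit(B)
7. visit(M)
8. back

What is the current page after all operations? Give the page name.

After 1 (visit(D)): cur=D back=1 fwd=0
After 2 (back): cur=HOME back=0 fwd=1
After 3 (forward): cur=D back=1 fwd=0
After 4 (visit(X)): cur=X back=2 fwd=0
After 5 (back): cur=D back=1 fwd=1
After 6 (visit(B)): cur=B back=2 fwd=0
After 7 (visit(M)): cur=M back=3 fwd=0
After 8 (back): cur=B back=2 fwd=1

Answer: B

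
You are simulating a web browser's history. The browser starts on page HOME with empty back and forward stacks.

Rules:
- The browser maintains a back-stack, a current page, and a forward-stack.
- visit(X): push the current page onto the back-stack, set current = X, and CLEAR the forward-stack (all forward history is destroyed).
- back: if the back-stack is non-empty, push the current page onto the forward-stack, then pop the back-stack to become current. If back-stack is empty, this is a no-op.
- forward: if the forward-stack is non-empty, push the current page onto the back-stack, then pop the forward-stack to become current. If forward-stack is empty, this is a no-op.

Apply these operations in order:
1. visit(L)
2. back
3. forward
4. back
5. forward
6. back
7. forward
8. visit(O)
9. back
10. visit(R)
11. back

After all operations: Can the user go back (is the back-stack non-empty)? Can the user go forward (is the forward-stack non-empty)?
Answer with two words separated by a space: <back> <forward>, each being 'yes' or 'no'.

Answer: yes yes

Derivation:
After 1 (visit(L)): cur=L back=1 fwd=0
After 2 (back): cur=HOME back=0 fwd=1
After 3 (forward): cur=L back=1 fwd=0
After 4 (back): cur=HOME back=0 fwd=1
After 5 (forward): cur=L back=1 fwd=0
After 6 (back): cur=HOME back=0 fwd=1
After 7 (forward): cur=L back=1 fwd=0
After 8 (visit(O)): cur=O back=2 fwd=0
After 9 (back): cur=L back=1 fwd=1
After 10 (visit(R)): cur=R back=2 fwd=0
After 11 (back): cur=L back=1 fwd=1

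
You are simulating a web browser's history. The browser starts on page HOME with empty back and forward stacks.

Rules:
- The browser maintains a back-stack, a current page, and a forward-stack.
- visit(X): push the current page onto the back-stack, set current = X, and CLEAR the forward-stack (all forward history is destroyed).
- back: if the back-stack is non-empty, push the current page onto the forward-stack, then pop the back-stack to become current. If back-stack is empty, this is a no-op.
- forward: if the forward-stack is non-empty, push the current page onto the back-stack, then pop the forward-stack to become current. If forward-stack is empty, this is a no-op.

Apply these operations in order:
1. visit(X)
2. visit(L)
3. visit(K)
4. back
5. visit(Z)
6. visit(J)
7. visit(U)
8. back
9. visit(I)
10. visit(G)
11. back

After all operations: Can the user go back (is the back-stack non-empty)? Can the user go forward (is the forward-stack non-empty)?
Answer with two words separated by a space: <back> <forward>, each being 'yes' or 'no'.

After 1 (visit(X)): cur=X back=1 fwd=0
After 2 (visit(L)): cur=L back=2 fwd=0
After 3 (visit(K)): cur=K back=3 fwd=0
After 4 (back): cur=L back=2 fwd=1
After 5 (visit(Z)): cur=Z back=3 fwd=0
After 6 (visit(J)): cur=J back=4 fwd=0
After 7 (visit(U)): cur=U back=5 fwd=0
After 8 (back): cur=J back=4 fwd=1
After 9 (visit(I)): cur=I back=5 fwd=0
After 10 (visit(G)): cur=G back=6 fwd=0
After 11 (back): cur=I back=5 fwd=1

Answer: yes yes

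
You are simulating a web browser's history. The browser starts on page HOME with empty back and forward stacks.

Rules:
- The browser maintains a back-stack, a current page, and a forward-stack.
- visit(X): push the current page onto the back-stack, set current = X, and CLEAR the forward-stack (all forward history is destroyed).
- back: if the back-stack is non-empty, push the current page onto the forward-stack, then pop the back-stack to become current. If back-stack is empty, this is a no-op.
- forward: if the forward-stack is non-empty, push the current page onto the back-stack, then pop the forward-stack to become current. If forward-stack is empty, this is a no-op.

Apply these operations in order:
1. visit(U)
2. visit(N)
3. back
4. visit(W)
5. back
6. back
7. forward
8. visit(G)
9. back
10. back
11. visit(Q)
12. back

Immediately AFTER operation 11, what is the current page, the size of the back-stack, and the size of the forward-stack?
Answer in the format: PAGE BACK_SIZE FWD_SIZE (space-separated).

After 1 (visit(U)): cur=U back=1 fwd=0
After 2 (visit(N)): cur=N back=2 fwd=0
After 3 (back): cur=U back=1 fwd=1
After 4 (visit(W)): cur=W back=2 fwd=0
After 5 (back): cur=U back=1 fwd=1
After 6 (back): cur=HOME back=0 fwd=2
After 7 (forward): cur=U back=1 fwd=1
After 8 (visit(G)): cur=G back=2 fwd=0
After 9 (back): cur=U back=1 fwd=1
After 10 (back): cur=HOME back=0 fwd=2
After 11 (visit(Q)): cur=Q back=1 fwd=0

Q 1 0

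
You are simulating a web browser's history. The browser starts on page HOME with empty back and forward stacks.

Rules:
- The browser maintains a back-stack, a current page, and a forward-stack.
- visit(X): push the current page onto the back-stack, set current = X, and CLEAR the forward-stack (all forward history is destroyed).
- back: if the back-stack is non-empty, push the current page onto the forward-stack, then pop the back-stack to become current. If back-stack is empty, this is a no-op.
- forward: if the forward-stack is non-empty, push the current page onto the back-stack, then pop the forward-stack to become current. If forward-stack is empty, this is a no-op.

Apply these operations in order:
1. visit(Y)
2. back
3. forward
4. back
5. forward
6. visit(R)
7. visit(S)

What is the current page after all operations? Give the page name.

Answer: S

Derivation:
After 1 (visit(Y)): cur=Y back=1 fwd=0
After 2 (back): cur=HOME back=0 fwd=1
After 3 (forward): cur=Y back=1 fwd=0
After 4 (back): cur=HOME back=0 fwd=1
After 5 (forward): cur=Y back=1 fwd=0
After 6 (visit(R)): cur=R back=2 fwd=0
After 7 (visit(S)): cur=S back=3 fwd=0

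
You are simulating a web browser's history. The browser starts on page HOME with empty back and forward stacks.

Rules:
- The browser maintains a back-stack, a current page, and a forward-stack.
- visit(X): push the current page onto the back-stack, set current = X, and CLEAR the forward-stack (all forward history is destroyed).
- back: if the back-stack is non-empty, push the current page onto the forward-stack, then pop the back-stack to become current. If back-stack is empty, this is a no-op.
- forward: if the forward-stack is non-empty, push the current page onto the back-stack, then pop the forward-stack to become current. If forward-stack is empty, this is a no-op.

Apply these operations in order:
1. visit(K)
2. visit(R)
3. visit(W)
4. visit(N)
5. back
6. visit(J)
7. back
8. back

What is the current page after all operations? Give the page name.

After 1 (visit(K)): cur=K back=1 fwd=0
After 2 (visit(R)): cur=R back=2 fwd=0
After 3 (visit(W)): cur=W back=3 fwd=0
After 4 (visit(N)): cur=N back=4 fwd=0
After 5 (back): cur=W back=3 fwd=1
After 6 (visit(J)): cur=J back=4 fwd=0
After 7 (back): cur=W back=3 fwd=1
After 8 (back): cur=R back=2 fwd=2

Answer: R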